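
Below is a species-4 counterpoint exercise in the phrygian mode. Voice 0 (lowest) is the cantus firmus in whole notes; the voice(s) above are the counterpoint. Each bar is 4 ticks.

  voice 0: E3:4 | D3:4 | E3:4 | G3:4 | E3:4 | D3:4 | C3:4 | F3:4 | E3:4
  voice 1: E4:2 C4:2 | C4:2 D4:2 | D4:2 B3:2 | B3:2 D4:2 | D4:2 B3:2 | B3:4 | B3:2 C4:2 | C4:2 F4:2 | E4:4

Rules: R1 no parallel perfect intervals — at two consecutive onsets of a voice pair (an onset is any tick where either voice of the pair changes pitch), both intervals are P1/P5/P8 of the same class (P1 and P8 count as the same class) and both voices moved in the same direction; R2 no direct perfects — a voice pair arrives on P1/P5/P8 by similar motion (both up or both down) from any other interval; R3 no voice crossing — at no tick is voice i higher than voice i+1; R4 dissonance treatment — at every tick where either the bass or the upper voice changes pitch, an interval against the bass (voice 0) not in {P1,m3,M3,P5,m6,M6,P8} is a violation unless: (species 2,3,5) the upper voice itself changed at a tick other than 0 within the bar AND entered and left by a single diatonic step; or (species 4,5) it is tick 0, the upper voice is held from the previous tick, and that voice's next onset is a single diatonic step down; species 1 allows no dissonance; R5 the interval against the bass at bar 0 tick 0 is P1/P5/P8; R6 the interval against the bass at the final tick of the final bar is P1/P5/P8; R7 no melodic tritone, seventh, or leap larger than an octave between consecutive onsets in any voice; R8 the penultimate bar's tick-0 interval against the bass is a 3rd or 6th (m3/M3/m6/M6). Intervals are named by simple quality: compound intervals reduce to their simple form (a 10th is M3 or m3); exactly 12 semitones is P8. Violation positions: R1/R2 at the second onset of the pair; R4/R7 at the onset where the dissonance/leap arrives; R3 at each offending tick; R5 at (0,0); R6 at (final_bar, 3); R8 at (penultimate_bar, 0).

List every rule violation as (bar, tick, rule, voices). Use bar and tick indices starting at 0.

bar 0: v0=E3 v1=E4 downbeat P8
bar 1: v0=D3 v1=C4 downbeat m7
bar 2: v0=E3 v1=D4 downbeat m7
bar 3: v0=G3 v1=B3 downbeat M3
bar 4: v0=E3 v1=D4 downbeat m7
bar 5: v0=D3 v1=B3 downbeat M6
bar 6: v0=C3 v1=B3 downbeat M7
bar 7: v0=F3 v1=C4 downbeat P5
bar 8: v0=E3 v1=E4 downbeat P8
  -> R4 @ bar 1 tick 0 v(0, 1): D3/C4 m7 untreated
  -> R4 @ bar 2 tick 0 v(0, 1): E3/D4 m7 untreated
  -> R4 @ bar 4 tick 0 v(0, 1): E3/D4 m7 untreated
  -> R4 @ bar 6 tick 0 v(0, 1): C3/B3 M7 untreated
  -> R8 @ bar 7 tick 0 v(0, 1): penult P5 not 3rd/6th
  -> R1 @ bar 8 tick 0 v(0, 1): F3/F4 P8 -> E3/E4 P8 similar

(1, 0, R4, (0, 1))
(2, 0, R4, (0, 1))
(4, 0, R4, (0, 1))
(6, 0, R4, (0, 1))
(7, 0, R8, (0, 1))
(8, 0, R1, (0, 1))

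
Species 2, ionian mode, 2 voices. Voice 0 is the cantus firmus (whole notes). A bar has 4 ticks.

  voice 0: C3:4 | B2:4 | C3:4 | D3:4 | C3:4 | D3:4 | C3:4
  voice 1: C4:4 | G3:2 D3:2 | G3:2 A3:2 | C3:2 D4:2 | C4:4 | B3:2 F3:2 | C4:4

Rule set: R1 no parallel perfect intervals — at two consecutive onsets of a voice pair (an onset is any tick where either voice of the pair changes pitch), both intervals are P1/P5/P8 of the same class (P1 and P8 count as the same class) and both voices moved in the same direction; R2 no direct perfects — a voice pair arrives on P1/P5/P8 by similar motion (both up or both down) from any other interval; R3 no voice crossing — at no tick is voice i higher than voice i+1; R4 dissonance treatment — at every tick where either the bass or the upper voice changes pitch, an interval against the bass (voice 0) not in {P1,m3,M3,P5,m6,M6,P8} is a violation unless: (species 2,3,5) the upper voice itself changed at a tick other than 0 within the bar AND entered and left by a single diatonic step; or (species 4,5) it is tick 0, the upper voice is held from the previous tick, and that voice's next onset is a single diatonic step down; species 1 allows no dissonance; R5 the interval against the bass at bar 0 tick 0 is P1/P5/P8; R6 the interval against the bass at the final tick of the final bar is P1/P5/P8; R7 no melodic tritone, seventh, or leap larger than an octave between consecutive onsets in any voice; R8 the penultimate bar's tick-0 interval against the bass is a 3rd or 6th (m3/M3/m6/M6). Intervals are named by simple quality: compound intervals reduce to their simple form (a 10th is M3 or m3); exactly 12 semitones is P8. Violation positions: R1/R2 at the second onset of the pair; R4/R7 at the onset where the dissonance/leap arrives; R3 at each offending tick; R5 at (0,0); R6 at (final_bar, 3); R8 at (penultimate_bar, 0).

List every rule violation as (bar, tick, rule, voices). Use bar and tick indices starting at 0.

(2, 0, R2, (0, 1))
(3, 0, R3, (0, 1))
(3, 0, R4, (0, 1))
(3, 1, R3, (0, 1))
(3, 2, R7, (1,))
(4, 0, R1, (0, 1))
(5, 2, R7, (1,))

bar 0: v0=C3 v1=C4 downbeat P8
bar 1: v0=B2 v1=G3 downbeat m6
bar 2: v0=C3 v1=G3 downbeat P5
bar 3: v0=D3 v1=C3 downbeat M2
bar 4: v0=C3 v1=C4 downbeat P8
bar 5: v0=D3 v1=B3 downbeat M6
bar 6: v0=C3 v1=C4 downbeat P8
  -> R2 @ bar 2 tick 0 v(0, 1): B2/D3 m3 -> C3/G3 P5 similar
  -> R3 @ bar 3 tick 0 v(0, 1): D3 above C3
  -> R4 @ bar 3 tick 0 v(0, 1): D3/C3 M2 untreated
  -> R3 @ bar 3 tick 1 v(0, 1): D3 above C3
  -> R7 @ bar 3 tick 2 v(1,): C3->D4 leap 14st
  -> R1 @ bar 4 tick 0 v(0, 1): D3/D4 P8 -> C3/C4 P8 similar
  -> R7 @ bar 5 tick 2 v(1,): B3->F3 leap 6st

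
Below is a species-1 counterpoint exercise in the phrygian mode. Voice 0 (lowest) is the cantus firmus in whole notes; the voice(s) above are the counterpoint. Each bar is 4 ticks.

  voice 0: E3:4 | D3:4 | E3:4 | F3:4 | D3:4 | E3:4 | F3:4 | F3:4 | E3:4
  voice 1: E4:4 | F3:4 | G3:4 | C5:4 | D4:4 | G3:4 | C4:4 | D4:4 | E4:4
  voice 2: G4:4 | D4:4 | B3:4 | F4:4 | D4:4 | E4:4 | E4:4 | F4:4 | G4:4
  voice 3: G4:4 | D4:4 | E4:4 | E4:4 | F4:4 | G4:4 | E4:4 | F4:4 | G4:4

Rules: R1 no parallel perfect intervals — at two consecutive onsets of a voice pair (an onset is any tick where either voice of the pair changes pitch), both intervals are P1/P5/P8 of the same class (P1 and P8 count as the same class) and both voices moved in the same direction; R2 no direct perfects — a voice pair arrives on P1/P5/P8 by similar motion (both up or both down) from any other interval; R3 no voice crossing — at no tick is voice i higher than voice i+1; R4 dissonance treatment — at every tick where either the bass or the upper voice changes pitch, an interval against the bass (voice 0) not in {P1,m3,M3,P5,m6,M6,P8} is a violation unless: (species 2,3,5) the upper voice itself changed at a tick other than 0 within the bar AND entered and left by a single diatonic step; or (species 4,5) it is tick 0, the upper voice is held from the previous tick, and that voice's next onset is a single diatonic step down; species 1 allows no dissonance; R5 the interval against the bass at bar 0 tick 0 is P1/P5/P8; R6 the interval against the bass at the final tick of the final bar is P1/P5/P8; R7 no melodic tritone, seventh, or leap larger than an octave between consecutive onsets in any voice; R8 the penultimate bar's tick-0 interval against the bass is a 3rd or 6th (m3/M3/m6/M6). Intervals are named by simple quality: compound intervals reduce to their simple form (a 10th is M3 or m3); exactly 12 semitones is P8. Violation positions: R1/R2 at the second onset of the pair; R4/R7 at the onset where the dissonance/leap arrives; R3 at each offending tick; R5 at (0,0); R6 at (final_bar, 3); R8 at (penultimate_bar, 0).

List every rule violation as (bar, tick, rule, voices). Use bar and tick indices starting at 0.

bar 0: v0=E3 v1=E4 v2=G4 v3=G4 downbeat m3
bar 1: v0=D3 v1=F3 v2=D4 v3=D4 downbeat P8
bar 2: v0=E3 v1=G3 v2=B3 v3=E4 downbeat P8
bar 3: v0=F3 v1=C5 v2=F4 v3=E4 downbeat M7
bar 4: v0=D3 v1=D4 v2=D4 v3=F4 downbeat m3
bar 5: v0=E3 v1=G3 v2=E4 v3=G4 downbeat m3
bar 6: v0=F3 v1=C4 v2=E4 v3=E4 downbeat M7
bar 7: v0=F3 v1=D4 v2=F4 v3=F4 downbeat P8
bar 8: v0=E3 v1=E4 v2=G4 v3=G4 downbeat m3
  -> R5 @ bar 0 tick 0 v(0, 2): opens on m3
  -> R5 @ bar 0 tick 0 v(0, 3): opens on m3
  -> R1 @ bar 1 tick 0 v(2, 3): G4/G4 P1 -> D4/D4 P1 similar
  -> R2 @ bar 1 tick 0 v(0, 2): E3/G4 m3 -> D3/D4 P8 similar
  -> R2 @ bar 1 tick 0 v(0, 3): E3/G4 m3 -> D3/D4 P8 similar
  -> R7 @ bar 1 tick 0 v(1,): E4->F3 leap 11st
  -> R1 @ bar 2 tick 0 v(0, 3): D3/D4 P8 -> E3/E4 P8 similar
  -> R2 @ bar 3 tick 0 v(0, 1): E3/G3 m3 -> F3/C5 P5 similar
  -> R2 @ bar 3 tick 0 v(0, 2): E3/B3 P5 -> F3/F4 P8 similar
  -> R2 @ bar 3 tick 0 v(1, 2): G3/B3 M3 -> C5/F4 P5 similar
  -> R3 @ bar 3 tick 0 v(1, 2): C5 above F4
  -> R3 @ bar 3 tick 0 v(2, 3): F4 above E4
  -> R4 @ bar 3 tick 0 v(0, 3): F3/E4 M7 untreated
  -> R7 @ bar 3 tick 0 v(1,): G3->C5 leap 17st
  -> R7 @ bar 3 tick 0 v(2,): B3->F4 leap 6st
  -> R3 @ bar 3 tick 1 v(1, 2): C5 above F4
  -> R3 @ bar 3 tick 1 v(2, 3): F4 above E4
  -> R3 @ bar 3 tick 2 v(1, 2): C5 above F4
  -> R3 @ bar 3 tick 2 v(2, 3): F4 above E4
  -> R3 @ bar 3 tick 3 v(1, 2): C5 above F4
  -> R3 @ bar 3 tick 3 v(2, 3): F4 above E4
  -> R1 @ bar 4 tick 0 v(0, 2): F3/F4 P8 -> D3/D4 P8 similar
  -> R2 @ bar 4 tick 0 v(0, 1): F3/C5 P5 -> D3/D4 P8 similar
  -> R2 @ bar 4 tick 0 v(1, 2): C5/F4 P5 -> D4/D4 P1 similar
  -> R7 @ bar 4 tick 0 v(1,): C5->D4 leap 10st
  -> R1 @ bar 5 tick 0 v(0, 2): D3/D4 P8 -> E3/E4 P8 similar
  -> R2 @ bar 6 tick 0 v(0, 1): E3/G3 m3 -> F3/C4 P5 similar
  -> R4 @ bar 6 tick 0 v(0, 2): F3/E4 M7 untreated
  -> R4 @ bar 6 tick 0 v(0, 3): F3/E4 M7 untreated
  -> R1 @ bar 7 tick 0 v(2, 3): E4/E4 P1 -> F4/F4 P1 similar
  -> R8 @ bar 7 tick 0 v(0, 2): penult P8 not 3rd/6th
  -> R8 @ bar 7 tick 0 v(0, 3): penult P8 not 3rd/6th
  -> R1 @ bar 8 tick 0 v(2, 3): F4/F4 P1 -> G4/G4 P1 similar
  -> R6 @ bar 8 tick 3 v(0, 2): closes on m3
  -> R6 @ bar 8 tick 3 v(0, 3): closes on m3

(0, 0, R5, (0, 2))
(0, 0, R5, (0, 3))
(1, 0, R1, (2, 3))
(1, 0, R2, (0, 2))
(1, 0, R2, (0, 3))
(1, 0, R7, (1,))
(2, 0, R1, (0, 3))
(3, 0, R2, (0, 1))
(3, 0, R2, (0, 2))
(3, 0, R2, (1, 2))
(3, 0, R3, (1, 2))
(3, 0, R3, (2, 3))
(3, 0, R4, (0, 3))
(3, 0, R7, (1,))
(3, 0, R7, (2,))
(3, 1, R3, (1, 2))
(3, 1, R3, (2, 3))
(3, 2, R3, (1, 2))
(3, 2, R3, (2, 3))
(3, 3, R3, (1, 2))
(3, 3, R3, (2, 3))
(4, 0, R1, (0, 2))
(4, 0, R2, (0, 1))
(4, 0, R2, (1, 2))
(4, 0, R7, (1,))
(5, 0, R1, (0, 2))
(6, 0, R2, (0, 1))
(6, 0, R4, (0, 2))
(6, 0, R4, (0, 3))
(7, 0, R1, (2, 3))
(7, 0, R8, (0, 2))
(7, 0, R8, (0, 3))
(8, 0, R1, (2, 3))
(8, 3, R6, (0, 2))
(8, 3, R6, (0, 3))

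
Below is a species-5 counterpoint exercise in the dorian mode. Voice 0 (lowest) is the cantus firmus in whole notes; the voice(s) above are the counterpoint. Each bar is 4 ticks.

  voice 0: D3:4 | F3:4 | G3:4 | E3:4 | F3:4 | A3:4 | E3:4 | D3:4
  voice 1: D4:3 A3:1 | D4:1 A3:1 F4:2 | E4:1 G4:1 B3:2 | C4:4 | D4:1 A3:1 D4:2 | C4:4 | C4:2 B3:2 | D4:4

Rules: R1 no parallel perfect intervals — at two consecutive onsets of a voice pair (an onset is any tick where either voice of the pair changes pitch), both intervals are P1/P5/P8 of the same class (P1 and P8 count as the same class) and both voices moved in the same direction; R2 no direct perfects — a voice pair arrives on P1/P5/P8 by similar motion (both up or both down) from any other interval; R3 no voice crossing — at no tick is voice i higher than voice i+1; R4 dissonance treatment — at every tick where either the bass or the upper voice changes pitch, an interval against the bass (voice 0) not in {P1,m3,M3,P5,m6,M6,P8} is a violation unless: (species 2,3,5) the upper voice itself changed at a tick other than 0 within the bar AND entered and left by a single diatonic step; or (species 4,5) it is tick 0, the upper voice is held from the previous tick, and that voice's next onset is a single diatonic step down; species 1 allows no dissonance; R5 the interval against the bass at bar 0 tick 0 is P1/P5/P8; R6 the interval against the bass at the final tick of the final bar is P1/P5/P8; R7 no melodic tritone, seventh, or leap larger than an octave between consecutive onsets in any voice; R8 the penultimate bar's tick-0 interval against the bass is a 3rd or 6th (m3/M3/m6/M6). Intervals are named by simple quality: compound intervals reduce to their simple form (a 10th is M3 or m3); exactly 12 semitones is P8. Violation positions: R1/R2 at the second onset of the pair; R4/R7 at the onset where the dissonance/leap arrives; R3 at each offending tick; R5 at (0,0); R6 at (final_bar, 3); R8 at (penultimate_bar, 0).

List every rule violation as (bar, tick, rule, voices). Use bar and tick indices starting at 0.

No violations across 8 bars (D3..D3 vs D4..D4).

bar 0: v0=D3 v1=D4 downbeat P8
bar 1: v0=F3 v1=D4 downbeat M6
bar 2: v0=G3 v1=E4 downbeat M6
bar 3: v0=E3 v1=C4 downbeat m6
bar 4: v0=F3 v1=D4 downbeat M6
bar 5: v0=A3 v1=C4 downbeat m3
bar 6: v0=E3 v1=C4 downbeat m6
bar 7: v0=D3 v1=D4 downbeat P8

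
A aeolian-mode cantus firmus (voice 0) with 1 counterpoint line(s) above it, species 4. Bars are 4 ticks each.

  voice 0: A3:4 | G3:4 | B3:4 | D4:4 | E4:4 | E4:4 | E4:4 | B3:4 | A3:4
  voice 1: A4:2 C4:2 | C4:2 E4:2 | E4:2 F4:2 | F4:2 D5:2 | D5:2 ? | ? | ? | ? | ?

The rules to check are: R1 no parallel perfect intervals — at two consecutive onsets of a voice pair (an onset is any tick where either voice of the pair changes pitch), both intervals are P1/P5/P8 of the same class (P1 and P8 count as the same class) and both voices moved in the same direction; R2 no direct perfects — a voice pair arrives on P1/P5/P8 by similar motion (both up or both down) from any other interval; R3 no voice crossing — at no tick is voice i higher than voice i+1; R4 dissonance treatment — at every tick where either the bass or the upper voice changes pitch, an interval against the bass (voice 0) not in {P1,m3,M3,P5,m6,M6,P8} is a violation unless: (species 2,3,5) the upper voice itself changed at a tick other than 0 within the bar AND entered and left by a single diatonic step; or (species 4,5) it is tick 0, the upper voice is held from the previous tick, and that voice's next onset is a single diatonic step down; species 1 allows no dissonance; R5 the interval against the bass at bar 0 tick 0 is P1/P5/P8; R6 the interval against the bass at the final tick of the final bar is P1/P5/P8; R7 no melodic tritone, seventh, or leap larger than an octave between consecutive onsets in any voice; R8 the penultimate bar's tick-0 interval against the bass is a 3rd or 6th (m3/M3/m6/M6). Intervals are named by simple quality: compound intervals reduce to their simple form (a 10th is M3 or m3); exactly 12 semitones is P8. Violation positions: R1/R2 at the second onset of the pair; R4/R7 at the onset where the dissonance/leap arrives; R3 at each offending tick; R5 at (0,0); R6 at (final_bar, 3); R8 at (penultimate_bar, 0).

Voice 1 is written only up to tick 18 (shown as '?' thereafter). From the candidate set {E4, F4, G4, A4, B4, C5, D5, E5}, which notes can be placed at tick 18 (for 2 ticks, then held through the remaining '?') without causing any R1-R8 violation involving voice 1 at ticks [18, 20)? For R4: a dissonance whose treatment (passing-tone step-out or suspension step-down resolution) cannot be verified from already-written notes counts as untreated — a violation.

E4: violates R7
F4: violates R4
G4: legal
A4: violates R4
B4: legal
C5: legal
D5: legal
E5: legal

{B4, C5, D5, E5, G4}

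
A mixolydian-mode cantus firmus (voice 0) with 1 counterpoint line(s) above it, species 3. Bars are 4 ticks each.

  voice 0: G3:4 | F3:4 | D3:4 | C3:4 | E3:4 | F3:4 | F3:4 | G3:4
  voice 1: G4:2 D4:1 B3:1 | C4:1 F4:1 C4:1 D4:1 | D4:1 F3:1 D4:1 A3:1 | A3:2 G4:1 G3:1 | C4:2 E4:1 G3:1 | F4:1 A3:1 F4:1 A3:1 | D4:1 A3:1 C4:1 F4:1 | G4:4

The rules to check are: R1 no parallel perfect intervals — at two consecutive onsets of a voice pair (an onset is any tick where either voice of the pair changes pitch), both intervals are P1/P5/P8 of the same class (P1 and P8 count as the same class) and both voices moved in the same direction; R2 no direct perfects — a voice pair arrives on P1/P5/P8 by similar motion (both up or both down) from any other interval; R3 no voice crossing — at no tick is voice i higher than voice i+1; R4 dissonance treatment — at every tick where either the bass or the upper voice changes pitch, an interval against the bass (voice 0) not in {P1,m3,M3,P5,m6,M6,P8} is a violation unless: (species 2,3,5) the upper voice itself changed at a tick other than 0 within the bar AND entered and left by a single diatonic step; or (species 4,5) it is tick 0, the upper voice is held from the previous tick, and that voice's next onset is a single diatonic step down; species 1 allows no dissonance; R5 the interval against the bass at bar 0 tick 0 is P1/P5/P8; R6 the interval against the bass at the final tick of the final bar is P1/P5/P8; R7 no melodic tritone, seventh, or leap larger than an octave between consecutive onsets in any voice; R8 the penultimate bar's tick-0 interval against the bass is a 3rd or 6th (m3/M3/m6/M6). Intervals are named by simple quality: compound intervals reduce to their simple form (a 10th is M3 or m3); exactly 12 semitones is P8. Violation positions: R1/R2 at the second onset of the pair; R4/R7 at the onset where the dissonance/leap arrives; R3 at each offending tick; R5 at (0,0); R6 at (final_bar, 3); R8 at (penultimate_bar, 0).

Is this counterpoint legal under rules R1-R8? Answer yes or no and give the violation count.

bar 0: v0=G3 v1=G4 (P8)
bar 1: v0=F3 v1=C4 (P5)
bar 2: v0=D3 v1=D4 (P8)
bar 3: v0=C3 v1=A3 (M6)
bar 4: v0=E3 v1=C4 (m6)
bar 5: v0=F3 v1=F4 (P8)
bar 6: v0=F3 v1=D4 (M6)
bar 7: v0=G3 v1=G4 (P8)
  R7 @ bar3.2: A3->G4 leap 10st
  R2 @ bar5.0: E3/G3 m3 -> F3/F4 P8 similar
  R7 @ bar5.0: G3->F4 leap 10st
  R1 @ bar7.0: F3/F4 P8 -> G3/G4 P8 similar

No (4 violations)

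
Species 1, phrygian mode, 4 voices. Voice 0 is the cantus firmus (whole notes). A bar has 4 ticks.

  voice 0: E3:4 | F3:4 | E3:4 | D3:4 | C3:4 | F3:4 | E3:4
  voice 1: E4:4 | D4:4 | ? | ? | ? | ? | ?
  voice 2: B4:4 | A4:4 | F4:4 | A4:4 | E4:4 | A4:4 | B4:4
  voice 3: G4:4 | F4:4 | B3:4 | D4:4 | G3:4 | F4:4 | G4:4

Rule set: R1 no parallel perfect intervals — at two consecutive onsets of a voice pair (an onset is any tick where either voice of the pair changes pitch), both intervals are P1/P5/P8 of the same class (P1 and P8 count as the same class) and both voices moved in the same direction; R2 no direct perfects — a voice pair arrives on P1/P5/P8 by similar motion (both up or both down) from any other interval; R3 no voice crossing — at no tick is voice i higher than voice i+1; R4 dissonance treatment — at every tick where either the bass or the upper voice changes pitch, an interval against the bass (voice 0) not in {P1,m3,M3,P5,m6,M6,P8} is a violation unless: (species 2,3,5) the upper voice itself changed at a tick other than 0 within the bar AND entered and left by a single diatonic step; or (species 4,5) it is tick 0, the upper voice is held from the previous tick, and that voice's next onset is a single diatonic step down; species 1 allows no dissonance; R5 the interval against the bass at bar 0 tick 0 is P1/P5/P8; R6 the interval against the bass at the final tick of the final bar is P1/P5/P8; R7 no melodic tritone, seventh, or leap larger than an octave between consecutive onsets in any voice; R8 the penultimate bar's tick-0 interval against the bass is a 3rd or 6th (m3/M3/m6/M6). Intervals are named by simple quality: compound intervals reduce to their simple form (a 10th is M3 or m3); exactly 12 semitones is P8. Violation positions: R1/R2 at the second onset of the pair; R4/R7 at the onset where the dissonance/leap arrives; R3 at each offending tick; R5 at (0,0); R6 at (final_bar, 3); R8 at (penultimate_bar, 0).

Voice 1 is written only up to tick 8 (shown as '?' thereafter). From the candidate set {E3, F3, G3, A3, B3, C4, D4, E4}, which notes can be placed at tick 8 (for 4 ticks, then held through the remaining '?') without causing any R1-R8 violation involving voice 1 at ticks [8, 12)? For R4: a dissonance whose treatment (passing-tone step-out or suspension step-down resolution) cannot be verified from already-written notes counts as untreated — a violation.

E3: violates R2,R7
F3: violates R2,R4
G3: legal
A3: violates R4
B3: violates R2
C4: legal
D4: violates R4
E4: legal

{C4, E4, G3}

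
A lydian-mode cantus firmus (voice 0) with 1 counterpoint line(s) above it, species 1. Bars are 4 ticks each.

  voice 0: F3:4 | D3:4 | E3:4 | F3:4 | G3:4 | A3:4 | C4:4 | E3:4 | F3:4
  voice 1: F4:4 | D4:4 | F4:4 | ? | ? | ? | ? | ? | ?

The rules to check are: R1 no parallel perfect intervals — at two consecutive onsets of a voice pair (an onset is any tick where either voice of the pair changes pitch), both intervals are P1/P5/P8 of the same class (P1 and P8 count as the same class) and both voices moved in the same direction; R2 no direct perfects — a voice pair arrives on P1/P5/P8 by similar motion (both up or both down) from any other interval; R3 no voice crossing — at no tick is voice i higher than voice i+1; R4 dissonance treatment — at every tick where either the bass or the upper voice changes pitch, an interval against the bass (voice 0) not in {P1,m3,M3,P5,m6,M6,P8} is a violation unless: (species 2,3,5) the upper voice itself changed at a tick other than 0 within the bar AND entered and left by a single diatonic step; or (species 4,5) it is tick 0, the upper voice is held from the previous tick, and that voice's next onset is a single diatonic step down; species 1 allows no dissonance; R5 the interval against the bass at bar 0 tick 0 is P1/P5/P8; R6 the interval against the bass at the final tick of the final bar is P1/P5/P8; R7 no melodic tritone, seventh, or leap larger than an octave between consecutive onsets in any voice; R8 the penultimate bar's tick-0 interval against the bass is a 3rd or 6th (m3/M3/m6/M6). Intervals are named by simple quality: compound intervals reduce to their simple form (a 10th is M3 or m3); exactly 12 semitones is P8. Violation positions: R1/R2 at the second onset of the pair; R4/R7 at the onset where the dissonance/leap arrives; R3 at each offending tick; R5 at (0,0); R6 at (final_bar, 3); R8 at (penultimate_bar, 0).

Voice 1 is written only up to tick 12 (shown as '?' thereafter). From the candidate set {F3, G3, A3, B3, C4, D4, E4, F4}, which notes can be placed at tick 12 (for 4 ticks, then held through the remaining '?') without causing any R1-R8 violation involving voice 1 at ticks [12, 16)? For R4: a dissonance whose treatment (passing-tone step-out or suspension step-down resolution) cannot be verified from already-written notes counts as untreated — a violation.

{A3, C4, D4, F3, F4}

F3: legal
G3: violates R4,R7
A3: legal
B3: violates R4,R7
C4: legal
D4: legal
E4: violates R4
F4: legal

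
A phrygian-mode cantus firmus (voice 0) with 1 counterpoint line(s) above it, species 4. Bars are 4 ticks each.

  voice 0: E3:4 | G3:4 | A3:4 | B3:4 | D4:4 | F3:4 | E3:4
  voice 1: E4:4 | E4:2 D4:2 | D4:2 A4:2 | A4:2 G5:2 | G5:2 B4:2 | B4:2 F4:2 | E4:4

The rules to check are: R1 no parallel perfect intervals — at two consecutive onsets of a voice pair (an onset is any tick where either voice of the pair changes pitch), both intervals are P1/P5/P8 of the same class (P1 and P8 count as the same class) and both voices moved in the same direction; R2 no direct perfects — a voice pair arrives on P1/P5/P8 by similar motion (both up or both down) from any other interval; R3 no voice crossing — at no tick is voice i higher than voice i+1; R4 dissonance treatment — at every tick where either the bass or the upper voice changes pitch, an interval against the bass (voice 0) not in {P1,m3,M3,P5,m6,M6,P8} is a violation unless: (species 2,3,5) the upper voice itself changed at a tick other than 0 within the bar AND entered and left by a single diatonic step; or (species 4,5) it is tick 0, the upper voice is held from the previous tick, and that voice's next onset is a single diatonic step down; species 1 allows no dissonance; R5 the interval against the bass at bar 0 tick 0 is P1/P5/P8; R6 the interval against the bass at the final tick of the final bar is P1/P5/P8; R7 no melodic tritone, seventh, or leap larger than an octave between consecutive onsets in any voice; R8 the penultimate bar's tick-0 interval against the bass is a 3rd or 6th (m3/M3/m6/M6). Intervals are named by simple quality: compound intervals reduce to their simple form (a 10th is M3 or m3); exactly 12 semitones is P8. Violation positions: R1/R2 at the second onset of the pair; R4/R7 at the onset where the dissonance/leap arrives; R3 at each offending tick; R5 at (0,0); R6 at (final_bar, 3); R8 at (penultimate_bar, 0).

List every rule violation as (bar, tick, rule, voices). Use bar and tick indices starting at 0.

(2, 0, R4, (0, 1))
(3, 0, R4, (0, 1))
(3, 2, R7, (1,))
(4, 0, R4, (0, 1))
(5, 0, R4, (0, 1))
(5, 0, R8, (0, 1))
(5, 2, R7, (1,))
(6, 0, R1, (0, 1))

bar 0: v0=E3 v1=E4 downbeat P8
bar 1: v0=G3 v1=E4 downbeat M6
bar 2: v0=A3 v1=D4 downbeat P4
bar 3: v0=B3 v1=A4 downbeat m7
bar 4: v0=D4 v1=G5 downbeat P4
bar 5: v0=F3 v1=B4 downbeat TT
bar 6: v0=E3 v1=E4 downbeat P8
  -> R4 @ bar 2 tick 0 v(0, 1): A3/D4 P4 untreated
  -> R4 @ bar 3 tick 0 v(0, 1): B3/A4 m7 untreated
  -> R7 @ bar 3 tick 2 v(1,): A4->G5 leap 10st
  -> R4 @ bar 4 tick 0 v(0, 1): D4/G5 P4 untreated
  -> R4 @ bar 5 tick 0 v(0, 1): F3/B4 TT untreated
  -> R8 @ bar 5 tick 0 v(0, 1): penult TT not 3rd/6th
  -> R7 @ bar 5 tick 2 v(1,): B4->F4 leap 6st
  -> R1 @ bar 6 tick 0 v(0, 1): F3/F4 P8 -> E3/E4 P8 similar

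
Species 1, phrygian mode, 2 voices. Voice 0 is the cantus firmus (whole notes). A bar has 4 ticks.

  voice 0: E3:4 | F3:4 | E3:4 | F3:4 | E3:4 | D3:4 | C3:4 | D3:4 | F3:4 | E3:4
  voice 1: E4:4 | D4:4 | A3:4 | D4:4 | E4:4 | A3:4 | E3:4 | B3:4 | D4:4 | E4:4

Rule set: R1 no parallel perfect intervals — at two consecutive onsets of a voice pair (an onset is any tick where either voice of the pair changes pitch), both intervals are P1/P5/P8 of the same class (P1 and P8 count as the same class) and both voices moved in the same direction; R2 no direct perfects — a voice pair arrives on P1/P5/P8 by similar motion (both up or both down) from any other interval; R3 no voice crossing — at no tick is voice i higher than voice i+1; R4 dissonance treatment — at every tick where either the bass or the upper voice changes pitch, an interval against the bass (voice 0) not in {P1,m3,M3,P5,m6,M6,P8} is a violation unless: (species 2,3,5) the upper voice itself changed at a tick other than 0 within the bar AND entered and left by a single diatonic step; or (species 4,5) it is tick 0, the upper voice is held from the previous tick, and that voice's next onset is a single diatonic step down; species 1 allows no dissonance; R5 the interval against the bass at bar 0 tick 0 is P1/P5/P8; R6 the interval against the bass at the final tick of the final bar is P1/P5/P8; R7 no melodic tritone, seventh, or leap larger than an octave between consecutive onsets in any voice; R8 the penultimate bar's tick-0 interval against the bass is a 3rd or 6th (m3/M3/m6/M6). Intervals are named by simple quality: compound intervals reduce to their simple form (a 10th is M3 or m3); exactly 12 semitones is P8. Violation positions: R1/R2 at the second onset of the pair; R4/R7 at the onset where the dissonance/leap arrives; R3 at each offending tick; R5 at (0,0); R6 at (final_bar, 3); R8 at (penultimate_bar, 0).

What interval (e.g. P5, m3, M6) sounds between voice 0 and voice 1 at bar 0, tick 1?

P8

voice 0=E3 voice 1=E4 -> P8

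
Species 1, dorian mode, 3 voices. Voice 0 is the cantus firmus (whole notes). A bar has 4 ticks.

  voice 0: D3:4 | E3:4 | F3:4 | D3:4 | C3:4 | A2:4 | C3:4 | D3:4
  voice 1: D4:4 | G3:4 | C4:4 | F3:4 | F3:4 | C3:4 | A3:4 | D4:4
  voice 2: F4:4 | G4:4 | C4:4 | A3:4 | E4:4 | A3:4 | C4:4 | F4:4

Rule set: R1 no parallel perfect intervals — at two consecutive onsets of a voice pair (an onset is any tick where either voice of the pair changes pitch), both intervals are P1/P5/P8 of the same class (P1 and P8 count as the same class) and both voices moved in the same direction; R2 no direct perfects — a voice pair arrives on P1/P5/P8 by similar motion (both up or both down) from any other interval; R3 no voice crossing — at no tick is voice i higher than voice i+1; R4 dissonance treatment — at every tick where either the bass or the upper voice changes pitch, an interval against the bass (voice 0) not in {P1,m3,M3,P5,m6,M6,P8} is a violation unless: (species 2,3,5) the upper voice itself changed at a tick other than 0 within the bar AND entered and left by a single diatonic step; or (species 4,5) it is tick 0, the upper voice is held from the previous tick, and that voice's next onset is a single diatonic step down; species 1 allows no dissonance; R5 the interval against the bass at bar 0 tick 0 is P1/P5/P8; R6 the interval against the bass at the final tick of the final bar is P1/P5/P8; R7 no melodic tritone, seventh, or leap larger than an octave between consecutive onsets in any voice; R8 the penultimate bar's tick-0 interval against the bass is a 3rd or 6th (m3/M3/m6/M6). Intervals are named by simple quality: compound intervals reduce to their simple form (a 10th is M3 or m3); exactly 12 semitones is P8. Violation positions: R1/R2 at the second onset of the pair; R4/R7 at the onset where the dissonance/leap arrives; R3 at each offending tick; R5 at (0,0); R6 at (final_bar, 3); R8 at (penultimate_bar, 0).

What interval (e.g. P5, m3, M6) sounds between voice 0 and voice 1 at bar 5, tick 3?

m3

voice 0=A2 voice 1=C3 -> m3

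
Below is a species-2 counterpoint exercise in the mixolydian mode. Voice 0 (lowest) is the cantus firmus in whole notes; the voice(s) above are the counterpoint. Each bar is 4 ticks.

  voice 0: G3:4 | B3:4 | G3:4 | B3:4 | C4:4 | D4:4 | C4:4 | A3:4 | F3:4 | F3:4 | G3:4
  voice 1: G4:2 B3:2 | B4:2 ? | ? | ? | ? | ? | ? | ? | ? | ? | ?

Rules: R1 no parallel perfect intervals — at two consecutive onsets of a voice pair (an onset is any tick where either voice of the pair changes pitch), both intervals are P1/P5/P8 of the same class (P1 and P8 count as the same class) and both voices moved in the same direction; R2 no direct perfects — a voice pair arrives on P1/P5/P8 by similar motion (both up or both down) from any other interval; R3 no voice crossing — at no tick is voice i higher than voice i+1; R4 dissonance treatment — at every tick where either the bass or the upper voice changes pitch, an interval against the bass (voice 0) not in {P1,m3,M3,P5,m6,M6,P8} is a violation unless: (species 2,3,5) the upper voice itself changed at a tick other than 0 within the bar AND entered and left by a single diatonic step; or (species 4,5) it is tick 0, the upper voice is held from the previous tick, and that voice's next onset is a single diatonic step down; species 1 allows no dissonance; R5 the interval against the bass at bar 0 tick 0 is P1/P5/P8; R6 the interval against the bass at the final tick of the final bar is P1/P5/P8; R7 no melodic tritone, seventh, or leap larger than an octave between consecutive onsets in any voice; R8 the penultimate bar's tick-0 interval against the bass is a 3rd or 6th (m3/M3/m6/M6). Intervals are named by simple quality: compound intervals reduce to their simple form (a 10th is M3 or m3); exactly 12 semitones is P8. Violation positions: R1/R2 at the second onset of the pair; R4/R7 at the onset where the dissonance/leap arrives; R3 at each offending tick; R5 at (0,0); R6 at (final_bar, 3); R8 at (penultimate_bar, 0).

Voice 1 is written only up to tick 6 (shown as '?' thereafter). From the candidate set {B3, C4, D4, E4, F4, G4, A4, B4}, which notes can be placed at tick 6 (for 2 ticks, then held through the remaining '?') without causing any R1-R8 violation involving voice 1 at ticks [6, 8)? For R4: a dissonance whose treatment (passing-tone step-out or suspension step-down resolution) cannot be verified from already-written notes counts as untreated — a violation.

{B3, B4, D4, G4}

B3: legal
C4: violates R4,R7
D4: legal
E4: violates R4
F4: violates R4,R7
G4: legal
A4: violates R4
B4: legal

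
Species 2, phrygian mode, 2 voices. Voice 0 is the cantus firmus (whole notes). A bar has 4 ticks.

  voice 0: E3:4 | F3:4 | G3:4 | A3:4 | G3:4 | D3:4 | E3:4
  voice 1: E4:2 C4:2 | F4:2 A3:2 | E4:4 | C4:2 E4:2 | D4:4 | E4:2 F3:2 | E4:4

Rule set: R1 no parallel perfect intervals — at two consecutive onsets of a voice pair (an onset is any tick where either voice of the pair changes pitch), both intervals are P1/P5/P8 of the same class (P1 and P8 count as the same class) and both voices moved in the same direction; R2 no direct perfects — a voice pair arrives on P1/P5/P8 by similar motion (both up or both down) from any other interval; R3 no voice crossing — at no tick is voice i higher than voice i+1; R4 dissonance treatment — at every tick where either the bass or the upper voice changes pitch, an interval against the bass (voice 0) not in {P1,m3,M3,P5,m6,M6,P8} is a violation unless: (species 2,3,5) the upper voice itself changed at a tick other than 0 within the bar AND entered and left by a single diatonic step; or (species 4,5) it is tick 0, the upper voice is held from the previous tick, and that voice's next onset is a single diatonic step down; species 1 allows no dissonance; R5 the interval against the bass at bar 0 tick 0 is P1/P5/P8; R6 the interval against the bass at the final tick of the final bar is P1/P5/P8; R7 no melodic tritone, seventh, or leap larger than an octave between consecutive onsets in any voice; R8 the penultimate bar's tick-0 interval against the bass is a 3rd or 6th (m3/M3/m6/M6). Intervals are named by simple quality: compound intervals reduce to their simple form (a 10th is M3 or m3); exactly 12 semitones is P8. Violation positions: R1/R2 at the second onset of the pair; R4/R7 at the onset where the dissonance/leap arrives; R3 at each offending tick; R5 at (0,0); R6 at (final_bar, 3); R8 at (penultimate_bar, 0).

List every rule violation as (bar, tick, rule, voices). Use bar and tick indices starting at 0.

(1, 0, R2, (0, 1))
(4, 0, R1, (0, 1))
(5, 0, R4, (0, 1))
(5, 0, R8, (0, 1))
(5, 2, R7, (1,))
(6, 0, R2, (0, 1))
(6, 0, R7, (1,))

bar 0: v0=E3 v1=E4 downbeat P8
bar 1: v0=F3 v1=F4 downbeat P8
bar 2: v0=G3 v1=E4 downbeat M6
bar 3: v0=A3 v1=C4 downbeat m3
bar 4: v0=G3 v1=D4 downbeat P5
bar 5: v0=D3 v1=E4 downbeat M2
bar 6: v0=E3 v1=E4 downbeat P8
  -> R2 @ bar 1 tick 0 v(0, 1): E3/C4 m6 -> F3/F4 P8 similar
  -> R1 @ bar 4 tick 0 v(0, 1): A3/E4 P5 -> G3/D4 P5 similar
  -> R4 @ bar 5 tick 0 v(0, 1): D3/E4 M2 untreated
  -> R8 @ bar 5 tick 0 v(0, 1): penult M2 not 3rd/6th
  -> R7 @ bar 5 tick 2 v(1,): E4->F3 leap 11st
  -> R2 @ bar 6 tick 0 v(0, 1): D3/F3 m3 -> E3/E4 P8 similar
  -> R7 @ bar 6 tick 0 v(1,): F3->E4 leap 11st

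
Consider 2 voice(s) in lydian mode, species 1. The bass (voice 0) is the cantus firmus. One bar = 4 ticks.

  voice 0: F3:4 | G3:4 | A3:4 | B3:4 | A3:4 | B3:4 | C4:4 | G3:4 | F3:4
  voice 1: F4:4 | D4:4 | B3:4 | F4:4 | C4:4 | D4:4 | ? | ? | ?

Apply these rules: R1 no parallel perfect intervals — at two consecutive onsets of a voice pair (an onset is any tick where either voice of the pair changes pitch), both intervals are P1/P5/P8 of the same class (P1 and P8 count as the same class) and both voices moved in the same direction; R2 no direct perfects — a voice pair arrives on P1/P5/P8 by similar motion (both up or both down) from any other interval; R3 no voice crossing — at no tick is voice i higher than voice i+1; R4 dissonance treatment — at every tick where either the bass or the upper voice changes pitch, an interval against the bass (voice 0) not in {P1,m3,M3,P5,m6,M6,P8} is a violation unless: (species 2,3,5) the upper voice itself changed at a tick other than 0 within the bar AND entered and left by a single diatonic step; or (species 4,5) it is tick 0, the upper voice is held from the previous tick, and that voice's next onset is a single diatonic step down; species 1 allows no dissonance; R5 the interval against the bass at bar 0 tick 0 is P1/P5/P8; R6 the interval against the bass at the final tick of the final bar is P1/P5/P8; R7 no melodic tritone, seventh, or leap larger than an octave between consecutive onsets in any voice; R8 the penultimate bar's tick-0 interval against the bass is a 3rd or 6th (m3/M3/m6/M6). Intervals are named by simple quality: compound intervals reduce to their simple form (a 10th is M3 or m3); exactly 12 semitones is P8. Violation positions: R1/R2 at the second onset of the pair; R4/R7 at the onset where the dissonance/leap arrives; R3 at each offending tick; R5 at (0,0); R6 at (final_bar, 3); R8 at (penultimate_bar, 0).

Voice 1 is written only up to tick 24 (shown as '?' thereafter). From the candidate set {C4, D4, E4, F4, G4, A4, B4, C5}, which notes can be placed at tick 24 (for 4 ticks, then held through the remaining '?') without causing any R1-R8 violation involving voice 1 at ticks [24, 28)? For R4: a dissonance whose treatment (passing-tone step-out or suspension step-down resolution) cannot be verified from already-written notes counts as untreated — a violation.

C4: legal
D4: violates R4
E4: legal
F4: violates R4
G4: violates R2
A4: legal
B4: violates R4
C5: violates R2,R7

{A4, C4, E4}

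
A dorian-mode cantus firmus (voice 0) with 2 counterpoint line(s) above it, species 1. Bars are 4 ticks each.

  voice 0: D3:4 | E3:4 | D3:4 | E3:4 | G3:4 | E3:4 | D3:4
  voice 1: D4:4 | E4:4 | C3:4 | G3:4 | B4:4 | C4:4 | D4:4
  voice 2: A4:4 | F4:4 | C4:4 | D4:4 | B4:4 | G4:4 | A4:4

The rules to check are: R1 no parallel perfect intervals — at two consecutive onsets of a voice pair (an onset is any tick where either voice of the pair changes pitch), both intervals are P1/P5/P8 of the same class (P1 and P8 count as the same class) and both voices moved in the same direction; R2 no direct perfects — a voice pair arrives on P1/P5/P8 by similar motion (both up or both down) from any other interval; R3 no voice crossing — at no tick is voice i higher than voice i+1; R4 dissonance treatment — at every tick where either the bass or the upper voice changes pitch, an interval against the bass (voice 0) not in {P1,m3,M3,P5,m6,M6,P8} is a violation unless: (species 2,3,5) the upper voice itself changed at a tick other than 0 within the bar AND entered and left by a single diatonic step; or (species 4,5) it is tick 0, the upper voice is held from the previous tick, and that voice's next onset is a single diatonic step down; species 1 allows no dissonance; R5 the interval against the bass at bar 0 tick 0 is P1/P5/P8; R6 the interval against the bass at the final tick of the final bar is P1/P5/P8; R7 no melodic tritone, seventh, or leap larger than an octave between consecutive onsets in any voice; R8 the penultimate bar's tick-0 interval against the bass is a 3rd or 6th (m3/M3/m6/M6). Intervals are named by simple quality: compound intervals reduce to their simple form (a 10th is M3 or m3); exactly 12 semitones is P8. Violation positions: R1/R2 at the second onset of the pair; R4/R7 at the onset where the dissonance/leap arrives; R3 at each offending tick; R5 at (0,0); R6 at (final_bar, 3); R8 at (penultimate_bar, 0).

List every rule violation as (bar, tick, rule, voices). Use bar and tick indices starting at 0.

bar 0: v0=D3 v1=D4 v2=A4 downbeat P5
bar 1: v0=E3 v1=E4 v2=F4 downbeat m2
bar 2: v0=D3 v1=C3 v2=C4 downbeat m7
bar 3: v0=E3 v1=G3 v2=D4 downbeat m7
bar 4: v0=G3 v1=B4 v2=B4 downbeat M3
bar 5: v0=E3 v1=C4 v2=G4 downbeat m3
bar 6: v0=D3 v1=D4 v2=A4 downbeat P5
  -> R1 @ bar 1 tick 0 v(0, 1): D3/D4 P8 -> E3/E4 P8 similar
  -> R4 @ bar 1 tick 0 v(0, 2): E3/F4 m2 untreated
  -> R2 @ bar 2 tick 0 v(1, 2): E4/F4 m2 -> C3/C4 P8 similar
  -> R3 @ bar 2 tick 0 v(0, 1): D3 above C3
  -> R4 @ bar 2 tick 0 v(0, 1): D3/C3 M2 untreated
  -> R4 @ bar 2 tick 0 v(0, 2): D3/C4 m7 untreated
  -> R7 @ bar 2 tick 0 v(1,): E4->C3 leap 16st
  -> R3 @ bar 2 tick 1 v(0, 1): D3 above C3
  -> R3 @ bar 2 tick 2 v(0, 1): D3 above C3
  -> R3 @ bar 2 tick 3 v(0, 1): D3 above C3
  -> R2 @ bar 3 tick 0 v(1, 2): C3/C4 P8 -> G3/D4 P5 similar
  -> R4 @ bar 3 tick 0 v(0, 2): E3/D4 m7 untreated
  -> R2 @ bar 4 tick 0 v(1, 2): G3/D4 P5 -> B4/B4 P1 similar
  -> R7 @ bar 4 tick 0 v(1,): G3->B4 leap 16st
  -> R2 @ bar 5 tick 0 v(1, 2): B4/B4 P1 -> C4/G4 P5 similar
  -> R7 @ bar 5 tick 0 v(1,): B4->C4 leap 11st
  -> R1 @ bar 6 tick 0 v(1, 2): C4/G4 P5 -> D4/A4 P5 similar

(1, 0, R1, (0, 1))
(1, 0, R4, (0, 2))
(2, 0, R2, (1, 2))
(2, 0, R3, (0, 1))
(2, 0, R4, (0, 1))
(2, 0, R4, (0, 2))
(2, 0, R7, (1,))
(2, 1, R3, (0, 1))
(2, 2, R3, (0, 1))
(2, 3, R3, (0, 1))
(3, 0, R2, (1, 2))
(3, 0, R4, (0, 2))
(4, 0, R2, (1, 2))
(4, 0, R7, (1,))
(5, 0, R2, (1, 2))
(5, 0, R7, (1,))
(6, 0, R1, (1, 2))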